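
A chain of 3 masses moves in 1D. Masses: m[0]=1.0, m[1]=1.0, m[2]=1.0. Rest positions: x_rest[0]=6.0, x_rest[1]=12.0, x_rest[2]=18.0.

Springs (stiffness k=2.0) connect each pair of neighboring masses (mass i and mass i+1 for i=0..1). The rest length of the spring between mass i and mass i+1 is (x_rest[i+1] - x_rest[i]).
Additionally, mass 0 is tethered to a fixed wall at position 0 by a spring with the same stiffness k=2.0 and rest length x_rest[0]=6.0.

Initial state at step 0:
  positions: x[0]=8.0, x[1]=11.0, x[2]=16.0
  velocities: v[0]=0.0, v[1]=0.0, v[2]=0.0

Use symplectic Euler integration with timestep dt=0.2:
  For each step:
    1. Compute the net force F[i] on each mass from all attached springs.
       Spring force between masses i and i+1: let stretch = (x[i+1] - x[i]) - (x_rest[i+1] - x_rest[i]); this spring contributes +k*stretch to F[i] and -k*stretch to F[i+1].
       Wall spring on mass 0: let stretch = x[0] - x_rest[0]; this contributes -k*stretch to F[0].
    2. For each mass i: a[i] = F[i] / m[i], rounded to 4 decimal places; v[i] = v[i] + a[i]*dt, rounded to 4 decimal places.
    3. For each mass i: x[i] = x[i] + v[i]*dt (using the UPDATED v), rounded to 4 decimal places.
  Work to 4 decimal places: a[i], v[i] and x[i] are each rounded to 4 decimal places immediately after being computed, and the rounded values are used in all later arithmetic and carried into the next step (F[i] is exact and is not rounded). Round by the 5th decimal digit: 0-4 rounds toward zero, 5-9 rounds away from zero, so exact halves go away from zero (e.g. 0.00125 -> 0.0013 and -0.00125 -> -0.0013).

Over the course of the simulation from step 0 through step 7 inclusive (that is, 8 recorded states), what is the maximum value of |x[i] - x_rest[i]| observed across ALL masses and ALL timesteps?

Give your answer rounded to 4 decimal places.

Step 0: x=[8.0000 11.0000 16.0000] v=[0.0000 0.0000 0.0000]
Step 1: x=[7.6000 11.1600 16.0800] v=[-2.0000 0.8000 0.4000]
Step 2: x=[6.8768 11.4288 16.2464] v=[-3.6160 1.3440 0.8320]
Step 3: x=[5.9676 11.7188 16.5074] v=[-4.5459 1.4502 1.3050]
Step 4: x=[5.0411 11.9318 16.8653] v=[-4.6325 1.0652 1.7896]
Step 5: x=[4.2626 11.9883 17.3085] v=[-3.8927 0.2823 2.2162]
Step 6: x=[3.7611 11.8523 17.8061] v=[-2.5075 -0.6799 2.4881]
Step 7: x=[3.6060 11.5453 18.3074] v=[-0.7755 -1.5349 2.5066]
Max displacement = 2.3940

Answer: 2.3940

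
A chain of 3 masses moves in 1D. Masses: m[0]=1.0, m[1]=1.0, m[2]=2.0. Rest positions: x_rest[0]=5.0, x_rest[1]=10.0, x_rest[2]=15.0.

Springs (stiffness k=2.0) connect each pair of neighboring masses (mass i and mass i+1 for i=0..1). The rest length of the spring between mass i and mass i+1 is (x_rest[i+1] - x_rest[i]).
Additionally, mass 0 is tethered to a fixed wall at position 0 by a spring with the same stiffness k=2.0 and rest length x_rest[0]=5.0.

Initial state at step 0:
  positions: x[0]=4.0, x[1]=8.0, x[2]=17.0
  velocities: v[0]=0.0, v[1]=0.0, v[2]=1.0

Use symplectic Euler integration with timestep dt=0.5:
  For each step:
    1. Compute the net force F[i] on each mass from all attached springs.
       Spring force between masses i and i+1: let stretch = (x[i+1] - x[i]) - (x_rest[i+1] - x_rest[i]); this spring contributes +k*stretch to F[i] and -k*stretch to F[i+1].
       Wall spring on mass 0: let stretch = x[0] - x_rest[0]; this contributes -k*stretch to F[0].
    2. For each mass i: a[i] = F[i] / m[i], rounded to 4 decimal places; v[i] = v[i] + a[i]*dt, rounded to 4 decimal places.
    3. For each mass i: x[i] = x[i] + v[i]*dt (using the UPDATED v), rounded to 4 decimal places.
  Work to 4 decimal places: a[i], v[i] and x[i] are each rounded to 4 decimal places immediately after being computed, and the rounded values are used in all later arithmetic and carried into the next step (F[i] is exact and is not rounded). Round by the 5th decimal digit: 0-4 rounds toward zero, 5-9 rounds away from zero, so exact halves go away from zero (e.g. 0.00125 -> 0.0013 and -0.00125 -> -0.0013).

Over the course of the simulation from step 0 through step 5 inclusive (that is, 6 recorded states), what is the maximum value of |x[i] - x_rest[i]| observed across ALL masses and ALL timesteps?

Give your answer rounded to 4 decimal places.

Answer: 3.7500

Derivation:
Step 0: x=[4.0000 8.0000 17.0000] v=[0.0000 0.0000 1.0000]
Step 1: x=[4.0000 10.5000 16.5000] v=[0.0000 5.0000 -1.0000]
Step 2: x=[5.2500 12.7500 15.7500] v=[2.5000 4.5000 -1.5000]
Step 3: x=[7.6250 12.7500 15.5000] v=[4.7500 0.0000 -0.5000]
Step 4: x=[8.7500 11.5625 15.8125] v=[2.2500 -2.3750 0.6250]
Step 5: x=[6.9063 11.0938 16.3125] v=[-3.6875 -0.9375 1.0000]
Max displacement = 3.7500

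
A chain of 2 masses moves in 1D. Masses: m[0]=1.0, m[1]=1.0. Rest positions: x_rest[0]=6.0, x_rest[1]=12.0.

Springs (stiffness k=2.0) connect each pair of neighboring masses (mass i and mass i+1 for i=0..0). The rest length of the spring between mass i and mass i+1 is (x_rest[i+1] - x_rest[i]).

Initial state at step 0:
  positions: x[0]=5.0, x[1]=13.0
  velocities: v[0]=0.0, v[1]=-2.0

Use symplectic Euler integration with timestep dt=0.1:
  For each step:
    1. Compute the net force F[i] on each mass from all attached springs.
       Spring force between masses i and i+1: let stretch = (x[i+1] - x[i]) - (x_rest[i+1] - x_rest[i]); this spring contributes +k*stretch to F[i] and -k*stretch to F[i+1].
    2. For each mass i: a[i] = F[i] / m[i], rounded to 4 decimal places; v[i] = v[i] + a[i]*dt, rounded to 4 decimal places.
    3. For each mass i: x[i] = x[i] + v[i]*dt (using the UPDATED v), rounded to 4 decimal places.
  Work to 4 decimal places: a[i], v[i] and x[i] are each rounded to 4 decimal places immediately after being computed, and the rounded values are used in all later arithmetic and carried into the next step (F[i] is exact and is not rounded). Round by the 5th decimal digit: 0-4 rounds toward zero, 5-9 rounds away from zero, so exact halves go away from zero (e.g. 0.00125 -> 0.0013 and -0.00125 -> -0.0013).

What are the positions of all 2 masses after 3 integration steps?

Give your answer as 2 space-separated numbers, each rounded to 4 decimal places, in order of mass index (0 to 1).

Answer: 5.2162 12.1838

Derivation:
Step 0: x=[5.0000 13.0000] v=[0.0000 -2.0000]
Step 1: x=[5.0400 12.7600] v=[0.4000 -2.4000]
Step 2: x=[5.1144 12.4856] v=[0.7440 -2.7440]
Step 3: x=[5.2162 12.1838] v=[1.0182 -3.0182]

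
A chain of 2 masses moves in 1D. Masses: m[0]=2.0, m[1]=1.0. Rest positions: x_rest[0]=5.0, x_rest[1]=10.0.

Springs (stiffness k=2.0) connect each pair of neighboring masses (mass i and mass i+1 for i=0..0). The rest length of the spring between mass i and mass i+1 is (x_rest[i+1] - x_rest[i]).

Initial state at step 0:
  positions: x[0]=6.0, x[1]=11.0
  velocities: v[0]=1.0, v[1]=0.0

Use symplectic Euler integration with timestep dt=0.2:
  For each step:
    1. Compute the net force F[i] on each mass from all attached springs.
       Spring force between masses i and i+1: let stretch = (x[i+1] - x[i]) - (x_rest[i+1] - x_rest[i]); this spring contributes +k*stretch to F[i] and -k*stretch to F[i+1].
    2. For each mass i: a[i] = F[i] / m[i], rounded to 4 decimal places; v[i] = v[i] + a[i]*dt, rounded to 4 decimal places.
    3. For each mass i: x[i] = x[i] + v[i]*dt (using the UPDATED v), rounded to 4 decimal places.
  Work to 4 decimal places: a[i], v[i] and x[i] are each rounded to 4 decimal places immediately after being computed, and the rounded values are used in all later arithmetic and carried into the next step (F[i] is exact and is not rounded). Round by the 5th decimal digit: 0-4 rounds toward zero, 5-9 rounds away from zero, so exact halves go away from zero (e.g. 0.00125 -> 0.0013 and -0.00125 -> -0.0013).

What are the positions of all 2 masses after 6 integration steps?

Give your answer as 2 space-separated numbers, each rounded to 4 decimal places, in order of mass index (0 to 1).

Answer: 6.9698 11.4605

Derivation:
Step 0: x=[6.0000 11.0000] v=[1.0000 0.0000]
Step 1: x=[6.2000 11.0000] v=[1.0000 0.0000]
Step 2: x=[6.3920 11.0160] v=[0.9600 0.0800]
Step 3: x=[6.5690 11.0621] v=[0.8848 0.2304]
Step 4: x=[6.7257 11.1487] v=[0.7834 0.4332]
Step 5: x=[6.8593 11.2815] v=[0.6680 0.6640]
Step 6: x=[6.9698 11.4605] v=[0.5524 0.8951]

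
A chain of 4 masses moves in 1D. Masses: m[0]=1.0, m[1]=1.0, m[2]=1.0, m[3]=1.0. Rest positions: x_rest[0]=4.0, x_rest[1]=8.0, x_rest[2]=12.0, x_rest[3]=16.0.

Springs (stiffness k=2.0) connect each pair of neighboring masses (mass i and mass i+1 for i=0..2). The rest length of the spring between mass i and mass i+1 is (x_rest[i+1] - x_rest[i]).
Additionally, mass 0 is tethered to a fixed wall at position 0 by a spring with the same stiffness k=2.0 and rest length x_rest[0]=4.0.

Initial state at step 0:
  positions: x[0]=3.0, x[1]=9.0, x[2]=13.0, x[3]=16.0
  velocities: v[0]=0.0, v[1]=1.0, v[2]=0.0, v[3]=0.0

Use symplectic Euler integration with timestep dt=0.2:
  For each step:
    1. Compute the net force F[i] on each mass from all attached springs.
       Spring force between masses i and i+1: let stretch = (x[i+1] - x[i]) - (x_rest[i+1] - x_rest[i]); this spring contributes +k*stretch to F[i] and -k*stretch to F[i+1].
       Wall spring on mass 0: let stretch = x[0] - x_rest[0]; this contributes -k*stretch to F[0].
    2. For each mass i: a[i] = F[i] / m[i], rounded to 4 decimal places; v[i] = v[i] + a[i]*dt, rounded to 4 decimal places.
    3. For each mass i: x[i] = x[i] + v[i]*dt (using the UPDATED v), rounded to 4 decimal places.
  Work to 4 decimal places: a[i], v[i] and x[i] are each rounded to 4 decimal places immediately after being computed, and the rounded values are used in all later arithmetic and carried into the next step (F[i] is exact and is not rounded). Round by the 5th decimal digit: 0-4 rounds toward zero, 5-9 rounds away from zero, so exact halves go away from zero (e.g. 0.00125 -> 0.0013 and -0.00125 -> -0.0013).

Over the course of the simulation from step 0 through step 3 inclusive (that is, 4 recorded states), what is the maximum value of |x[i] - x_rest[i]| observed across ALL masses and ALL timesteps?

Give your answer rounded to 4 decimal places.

Answer: 1.0400

Derivation:
Step 0: x=[3.0000 9.0000 13.0000 16.0000] v=[0.0000 1.0000 0.0000 0.0000]
Step 1: x=[3.2400 9.0400 12.9200 16.0800] v=[1.2000 0.2000 -0.4000 0.4000]
Step 2: x=[3.6848 8.9264 12.7824 16.2272] v=[2.2240 -0.5680 -0.6880 0.7360]
Step 3: x=[4.2541 8.7020 12.6119 16.4188] v=[2.8467 -1.1222 -0.8525 0.9581]
Max displacement = 1.0400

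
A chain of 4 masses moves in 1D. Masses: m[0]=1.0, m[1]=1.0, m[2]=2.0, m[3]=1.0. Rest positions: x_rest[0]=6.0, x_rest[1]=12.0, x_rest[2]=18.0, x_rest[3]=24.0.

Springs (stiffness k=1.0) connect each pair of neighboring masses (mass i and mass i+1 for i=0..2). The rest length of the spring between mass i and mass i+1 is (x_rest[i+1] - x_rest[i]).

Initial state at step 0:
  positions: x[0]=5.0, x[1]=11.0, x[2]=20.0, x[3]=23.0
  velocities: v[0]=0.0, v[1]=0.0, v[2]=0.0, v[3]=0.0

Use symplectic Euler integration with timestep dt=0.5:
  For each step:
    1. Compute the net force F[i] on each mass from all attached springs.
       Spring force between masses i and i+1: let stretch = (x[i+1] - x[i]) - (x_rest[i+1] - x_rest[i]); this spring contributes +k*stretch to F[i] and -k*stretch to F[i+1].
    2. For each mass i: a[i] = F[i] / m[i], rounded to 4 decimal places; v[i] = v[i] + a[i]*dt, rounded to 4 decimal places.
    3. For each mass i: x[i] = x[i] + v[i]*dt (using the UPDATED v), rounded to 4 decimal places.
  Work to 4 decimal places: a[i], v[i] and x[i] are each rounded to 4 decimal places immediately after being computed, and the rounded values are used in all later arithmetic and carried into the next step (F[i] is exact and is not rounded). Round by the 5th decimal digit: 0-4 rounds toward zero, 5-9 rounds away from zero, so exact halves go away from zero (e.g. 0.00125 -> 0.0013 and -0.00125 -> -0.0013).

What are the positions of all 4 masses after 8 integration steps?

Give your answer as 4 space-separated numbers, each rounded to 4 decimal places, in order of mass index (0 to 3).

Answer: 6.9434 12.4488 18.7867 22.0354

Derivation:
Step 0: x=[5.0000 11.0000 20.0000 23.0000] v=[0.0000 0.0000 0.0000 0.0000]
Step 1: x=[5.0000 11.7500 19.2500 23.7500] v=[0.0000 1.5000 -1.5000 1.5000]
Step 2: x=[5.1875 12.6875 18.1250 24.8750] v=[0.3750 1.8750 -2.2500 2.2500]
Step 3: x=[5.7500 13.1094 17.1641 25.8125] v=[1.1250 0.8438 -1.9219 1.8750]
Step 4: x=[6.6524 12.7051 16.7774 26.0879] v=[1.8047 -0.8086 -0.7735 0.5508]
Step 5: x=[7.5680 11.8057 17.0455 25.5357] v=[1.8311 -1.7988 0.5361 -1.1045]
Step 6: x=[8.0430 11.1568 17.7199 24.3609] v=[0.9500 -1.2978 1.3487 -2.3496]
Step 7: x=[7.7965 11.3703 18.4040 23.0259] v=[-0.4931 0.4269 1.3682 -2.6701]
Step 8: x=[6.9434 12.4488 18.7867 22.0354] v=[-1.7062 2.1569 0.7653 -1.9811]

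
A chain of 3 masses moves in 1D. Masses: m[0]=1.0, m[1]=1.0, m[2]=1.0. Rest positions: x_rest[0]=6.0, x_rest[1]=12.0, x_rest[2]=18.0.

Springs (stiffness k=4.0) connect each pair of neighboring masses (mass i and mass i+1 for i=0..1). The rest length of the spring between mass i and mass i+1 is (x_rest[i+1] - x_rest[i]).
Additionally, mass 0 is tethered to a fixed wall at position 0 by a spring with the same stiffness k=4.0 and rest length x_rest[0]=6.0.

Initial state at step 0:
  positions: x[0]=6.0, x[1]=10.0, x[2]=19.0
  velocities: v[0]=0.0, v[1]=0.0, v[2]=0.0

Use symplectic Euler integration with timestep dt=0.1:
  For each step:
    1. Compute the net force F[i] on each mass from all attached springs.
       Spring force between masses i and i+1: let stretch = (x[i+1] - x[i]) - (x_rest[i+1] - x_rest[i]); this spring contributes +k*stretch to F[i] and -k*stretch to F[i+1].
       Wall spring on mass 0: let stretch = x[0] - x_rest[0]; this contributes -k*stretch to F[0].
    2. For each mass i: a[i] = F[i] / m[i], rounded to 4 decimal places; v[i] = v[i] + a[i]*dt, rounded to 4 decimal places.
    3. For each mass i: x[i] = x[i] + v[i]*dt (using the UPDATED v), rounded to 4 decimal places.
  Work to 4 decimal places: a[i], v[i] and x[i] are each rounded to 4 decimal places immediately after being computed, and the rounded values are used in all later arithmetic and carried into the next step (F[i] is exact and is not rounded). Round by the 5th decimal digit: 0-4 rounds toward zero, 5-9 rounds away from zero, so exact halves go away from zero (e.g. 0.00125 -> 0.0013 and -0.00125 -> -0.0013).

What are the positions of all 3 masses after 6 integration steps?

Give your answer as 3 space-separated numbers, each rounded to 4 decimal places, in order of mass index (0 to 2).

Answer: 5.1632 12.7560 17.2602

Derivation:
Step 0: x=[6.0000 10.0000 19.0000] v=[0.0000 0.0000 0.0000]
Step 1: x=[5.9200 10.2000 18.8800] v=[-0.8000 2.0000 -1.2000]
Step 2: x=[5.7744 10.5760 18.6528] v=[-1.4560 3.7600 -2.2720]
Step 3: x=[5.5899 11.0830 18.3425] v=[-1.8451 5.0701 -3.1027]
Step 4: x=[5.4015 11.6607 17.9819] v=[-1.8838 5.7767 -3.6065]
Step 5: x=[5.2474 12.2409 17.6084] v=[-1.5407 5.8015 -3.7350]
Step 6: x=[5.1632 12.7560 17.2602] v=[-0.8423 5.1511 -3.4820]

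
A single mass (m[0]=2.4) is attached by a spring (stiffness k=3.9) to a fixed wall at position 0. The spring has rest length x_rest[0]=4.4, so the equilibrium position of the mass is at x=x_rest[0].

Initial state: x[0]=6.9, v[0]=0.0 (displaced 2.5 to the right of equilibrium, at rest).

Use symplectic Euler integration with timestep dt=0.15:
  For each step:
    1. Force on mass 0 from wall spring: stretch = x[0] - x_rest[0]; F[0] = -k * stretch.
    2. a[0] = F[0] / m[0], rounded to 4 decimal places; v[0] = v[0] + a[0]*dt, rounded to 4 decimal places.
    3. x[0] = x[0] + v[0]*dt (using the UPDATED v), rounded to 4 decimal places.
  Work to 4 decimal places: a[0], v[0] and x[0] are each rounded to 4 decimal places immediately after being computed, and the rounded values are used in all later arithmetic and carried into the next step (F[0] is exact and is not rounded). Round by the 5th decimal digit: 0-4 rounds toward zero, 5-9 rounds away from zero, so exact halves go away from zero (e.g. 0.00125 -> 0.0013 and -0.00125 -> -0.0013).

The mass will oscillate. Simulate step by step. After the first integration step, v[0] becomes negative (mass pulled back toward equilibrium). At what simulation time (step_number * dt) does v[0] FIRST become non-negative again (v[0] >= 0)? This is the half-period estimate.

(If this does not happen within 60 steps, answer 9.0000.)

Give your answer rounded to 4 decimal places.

Step 0: x=[6.9000] v=[0.0000]
Step 1: x=[6.8086] v=[-0.6094]
Step 2: x=[6.6291] v=[-1.1965]
Step 3: x=[6.3681] v=[-1.7398]
Step 4: x=[6.0352] v=[-2.2195]
Step 5: x=[5.6425] v=[-2.6181]
Step 6: x=[5.2044] v=[-2.9210]
Step 7: x=[4.7368] v=[-3.1171]
Step 8: x=[4.2569] v=[-3.1992]
Step 9: x=[3.7823] v=[-3.1643]
Step 10: x=[3.3302] v=[-3.0137]
Step 11: x=[2.9173] v=[-2.7529]
Step 12: x=[2.5586] v=[-2.3915]
Step 13: x=[2.2672] v=[-1.9427]
Step 14: x=[2.0538] v=[-1.4228]
Step 15: x=[1.9262] v=[-0.8509]
Step 16: x=[1.8890] v=[-0.2479]
Step 17: x=[1.9436] v=[0.3642]
First v>=0 after going negative at step 17, time=2.5500

Answer: 2.5500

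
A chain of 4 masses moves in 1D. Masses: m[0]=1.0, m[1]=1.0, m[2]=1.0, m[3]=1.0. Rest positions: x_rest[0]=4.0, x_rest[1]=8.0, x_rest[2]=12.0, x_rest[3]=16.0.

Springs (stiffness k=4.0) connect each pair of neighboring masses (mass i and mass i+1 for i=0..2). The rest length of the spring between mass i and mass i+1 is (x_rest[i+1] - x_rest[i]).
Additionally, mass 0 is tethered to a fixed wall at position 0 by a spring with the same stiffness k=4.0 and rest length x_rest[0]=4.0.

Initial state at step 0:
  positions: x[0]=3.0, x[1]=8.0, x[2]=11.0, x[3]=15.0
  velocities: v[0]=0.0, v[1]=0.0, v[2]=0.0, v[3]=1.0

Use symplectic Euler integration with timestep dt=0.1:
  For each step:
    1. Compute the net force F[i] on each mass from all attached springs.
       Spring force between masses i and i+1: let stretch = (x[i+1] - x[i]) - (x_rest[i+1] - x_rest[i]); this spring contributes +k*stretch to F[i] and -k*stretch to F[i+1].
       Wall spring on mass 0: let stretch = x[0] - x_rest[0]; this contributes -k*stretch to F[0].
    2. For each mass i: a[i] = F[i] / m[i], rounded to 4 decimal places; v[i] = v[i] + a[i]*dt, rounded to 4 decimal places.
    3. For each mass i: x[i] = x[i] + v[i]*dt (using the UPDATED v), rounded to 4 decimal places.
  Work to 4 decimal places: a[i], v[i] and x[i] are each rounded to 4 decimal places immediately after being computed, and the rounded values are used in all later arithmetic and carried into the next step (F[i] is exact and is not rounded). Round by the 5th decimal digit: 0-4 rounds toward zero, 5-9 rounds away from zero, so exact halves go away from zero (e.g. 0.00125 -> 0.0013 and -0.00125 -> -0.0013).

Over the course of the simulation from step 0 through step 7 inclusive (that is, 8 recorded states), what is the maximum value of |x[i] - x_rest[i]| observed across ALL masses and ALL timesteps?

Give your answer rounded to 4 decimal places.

Answer: 1.1016

Derivation:
Step 0: x=[3.0000 8.0000 11.0000 15.0000] v=[0.0000 0.0000 0.0000 1.0000]
Step 1: x=[3.0800 7.9200 11.0400 15.1000] v=[0.8000 -0.8000 0.4000 1.0000]
Step 2: x=[3.2304 7.7712 11.1176 15.1976] v=[1.5040 -1.4880 0.7760 0.9760]
Step 3: x=[3.4332 7.5746 11.2245 15.2920] v=[2.0282 -1.9658 1.0694 0.9440]
Step 4: x=[3.6644 7.3584 11.3481 15.3837] v=[2.3115 -2.1624 1.2364 0.9170]
Step 5: x=[3.8967 7.1540 11.4736 15.4740] v=[2.3233 -2.0441 1.2548 0.9028]
Step 6: x=[4.1035 6.9921 11.5863 15.5643] v=[2.0675 -1.6192 1.1271 0.9026]
Step 7: x=[4.2617 6.8984 11.6744 15.6554] v=[1.5815 -0.9370 0.8806 0.9114]
Max displacement = 1.1016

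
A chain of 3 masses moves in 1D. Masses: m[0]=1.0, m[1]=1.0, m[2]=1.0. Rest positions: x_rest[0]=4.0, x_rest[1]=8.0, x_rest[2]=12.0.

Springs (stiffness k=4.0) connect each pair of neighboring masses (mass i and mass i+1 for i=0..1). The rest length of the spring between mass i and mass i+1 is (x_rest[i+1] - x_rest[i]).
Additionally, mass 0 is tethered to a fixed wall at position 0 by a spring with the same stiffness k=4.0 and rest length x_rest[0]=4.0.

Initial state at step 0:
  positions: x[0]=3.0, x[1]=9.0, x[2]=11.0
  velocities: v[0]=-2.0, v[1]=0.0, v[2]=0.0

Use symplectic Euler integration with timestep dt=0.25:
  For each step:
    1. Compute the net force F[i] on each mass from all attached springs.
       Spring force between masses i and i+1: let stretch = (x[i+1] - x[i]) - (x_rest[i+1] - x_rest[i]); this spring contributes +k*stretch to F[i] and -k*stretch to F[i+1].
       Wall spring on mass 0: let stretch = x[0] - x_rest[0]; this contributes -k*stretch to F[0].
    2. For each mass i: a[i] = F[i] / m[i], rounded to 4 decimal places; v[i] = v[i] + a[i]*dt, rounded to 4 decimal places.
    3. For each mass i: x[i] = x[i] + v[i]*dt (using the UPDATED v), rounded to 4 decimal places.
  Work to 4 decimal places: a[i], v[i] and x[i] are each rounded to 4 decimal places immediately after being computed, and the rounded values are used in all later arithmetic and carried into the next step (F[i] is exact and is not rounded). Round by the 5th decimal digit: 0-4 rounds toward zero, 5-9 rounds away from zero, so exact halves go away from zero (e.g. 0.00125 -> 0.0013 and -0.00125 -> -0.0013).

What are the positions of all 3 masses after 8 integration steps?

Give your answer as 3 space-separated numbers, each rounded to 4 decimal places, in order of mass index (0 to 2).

Step 0: x=[3.0000 9.0000 11.0000] v=[-2.0000 0.0000 0.0000]
Step 1: x=[3.2500 8.0000 11.5000] v=[1.0000 -4.0000 2.0000]
Step 2: x=[3.8750 6.6875 12.1250] v=[2.5000 -5.2500 2.5000]
Step 3: x=[4.2344 6.0313 12.3906] v=[1.4375 -2.6250 1.0625]
Step 4: x=[3.9844 6.5157 12.0664] v=[-1.0000 1.9374 -1.2968]
Step 5: x=[3.3711 7.7549 11.3545] v=[-2.4531 4.9568 -2.8475]
Step 6: x=[3.0110 8.7981 10.7427] v=[-1.4404 4.1726 -2.4471]
Step 7: x=[3.3449 8.8806 10.6448] v=[1.3357 0.3301 -0.3917]
Step 8: x=[4.2265 8.0203 11.1058] v=[3.5265 -3.4414 1.8441]

Answer: 4.2265 8.0203 11.1058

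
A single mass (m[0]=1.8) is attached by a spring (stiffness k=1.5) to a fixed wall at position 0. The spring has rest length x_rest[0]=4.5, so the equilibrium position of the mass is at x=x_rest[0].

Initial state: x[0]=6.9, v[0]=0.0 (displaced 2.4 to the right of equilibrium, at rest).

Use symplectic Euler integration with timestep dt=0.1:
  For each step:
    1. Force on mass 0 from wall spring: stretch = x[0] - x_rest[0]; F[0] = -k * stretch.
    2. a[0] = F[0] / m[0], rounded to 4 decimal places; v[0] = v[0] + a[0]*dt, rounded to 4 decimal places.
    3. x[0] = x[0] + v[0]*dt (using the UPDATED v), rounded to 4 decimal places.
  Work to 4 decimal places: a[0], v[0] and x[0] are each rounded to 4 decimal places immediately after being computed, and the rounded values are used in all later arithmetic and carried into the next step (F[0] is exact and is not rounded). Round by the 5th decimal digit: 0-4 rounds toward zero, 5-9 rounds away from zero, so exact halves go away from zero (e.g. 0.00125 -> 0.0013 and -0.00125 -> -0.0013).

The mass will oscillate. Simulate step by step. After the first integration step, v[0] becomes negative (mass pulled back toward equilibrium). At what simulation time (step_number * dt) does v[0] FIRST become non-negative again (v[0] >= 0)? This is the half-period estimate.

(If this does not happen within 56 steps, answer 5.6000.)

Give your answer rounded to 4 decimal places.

Answer: 3.5000

Derivation:
Step 0: x=[6.9000] v=[0.0000]
Step 1: x=[6.8800] v=[-0.2000]
Step 2: x=[6.8402] v=[-0.3983]
Step 3: x=[6.7809] v=[-0.5933]
Step 4: x=[6.7026] v=[-0.7834]
Step 5: x=[6.6059] v=[-0.9670]
Step 6: x=[6.4917] v=[-1.1425]
Step 7: x=[6.3609] v=[-1.3085]
Step 8: x=[6.2145] v=[-1.4636]
Step 9: x=[6.0539] v=[-1.6065]
Step 10: x=[5.8803] v=[-1.7360]
Step 11: x=[5.6952] v=[-1.8510]
Step 12: x=[5.5001] v=[-1.9506]
Step 13: x=[5.2967] v=[-2.0339]
Step 14: x=[5.0867] v=[-2.1003]
Step 15: x=[4.8718] v=[-2.1492]
Step 16: x=[4.6538] v=[-2.1802]
Step 17: x=[4.4345] v=[-2.1930]
Step 18: x=[4.2158] v=[-2.1875]
Step 19: x=[3.9994] v=[-2.1638]
Step 20: x=[3.7872] v=[-2.1221]
Step 21: x=[3.5809] v=[-2.0627]
Step 22: x=[3.3823] v=[-1.9861]
Step 23: x=[3.1930] v=[-1.8930]
Step 24: x=[3.0146] v=[-1.7841]
Step 25: x=[2.8486] v=[-1.6603]
Step 26: x=[2.6963] v=[-1.5227]
Step 27: x=[2.5591] v=[-1.3724]
Step 28: x=[2.4380] v=[-1.2107]
Step 29: x=[2.3341] v=[-1.0389]
Step 30: x=[2.2483] v=[-0.8584]
Step 31: x=[2.1812] v=[-0.6708]
Step 32: x=[2.1334] v=[-0.4776]
Step 33: x=[2.1054] v=[-0.2804]
Step 34: x=[2.0973] v=[-0.0809]
Step 35: x=[2.1092] v=[0.1193]
First v>=0 after going negative at step 35, time=3.5000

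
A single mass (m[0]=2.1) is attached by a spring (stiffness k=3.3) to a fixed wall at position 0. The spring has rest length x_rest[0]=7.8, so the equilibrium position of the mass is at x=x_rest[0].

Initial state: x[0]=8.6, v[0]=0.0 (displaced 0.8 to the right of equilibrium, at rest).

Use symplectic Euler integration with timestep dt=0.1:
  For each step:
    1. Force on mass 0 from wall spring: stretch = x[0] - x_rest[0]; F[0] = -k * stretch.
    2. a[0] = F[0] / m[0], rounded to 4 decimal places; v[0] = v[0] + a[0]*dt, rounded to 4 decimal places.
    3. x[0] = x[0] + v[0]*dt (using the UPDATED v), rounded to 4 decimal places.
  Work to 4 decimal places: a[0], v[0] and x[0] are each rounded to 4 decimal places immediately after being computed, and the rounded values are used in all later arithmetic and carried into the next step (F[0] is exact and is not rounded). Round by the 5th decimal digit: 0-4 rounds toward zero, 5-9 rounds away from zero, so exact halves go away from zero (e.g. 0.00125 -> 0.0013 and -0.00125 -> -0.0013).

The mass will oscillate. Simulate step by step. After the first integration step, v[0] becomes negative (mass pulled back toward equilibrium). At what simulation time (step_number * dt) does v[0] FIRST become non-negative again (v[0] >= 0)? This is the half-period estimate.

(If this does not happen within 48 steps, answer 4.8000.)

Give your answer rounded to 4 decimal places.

Step 0: x=[8.6000] v=[0.0000]
Step 1: x=[8.5874] v=[-0.1257]
Step 2: x=[8.5625] v=[-0.2494]
Step 3: x=[8.5256] v=[-0.3692]
Step 4: x=[8.4773] v=[-0.4832]
Step 5: x=[8.4183] v=[-0.5896]
Step 6: x=[8.3496] v=[-0.6868]
Step 7: x=[8.2723] v=[-0.7732]
Step 8: x=[8.1876] v=[-0.8474]
Step 9: x=[8.0968] v=[-0.9083]
Step 10: x=[8.0013] v=[-0.9549]
Step 11: x=[7.9027] v=[-0.9865]
Step 12: x=[7.8024] v=[-1.0026]
Step 13: x=[7.7021] v=[-1.0030]
Step 14: x=[7.6033] v=[-0.9876]
Step 15: x=[7.5076] v=[-0.9567]
Step 16: x=[7.4165] v=[-0.9108]
Step 17: x=[7.3315] v=[-0.8505]
Step 18: x=[7.2538] v=[-0.7769]
Step 19: x=[7.1847] v=[-0.6911]
Step 20: x=[7.1253] v=[-0.5944]
Step 21: x=[7.0765] v=[-0.4884]
Step 22: x=[7.0390] v=[-0.3747]
Step 23: x=[7.0135] v=[-0.2551]
Step 24: x=[7.0004] v=[-0.1315]
Step 25: x=[6.9998] v=[-0.0059]
Step 26: x=[7.0118] v=[0.1199]
First v>=0 after going negative at step 26, time=2.6000

Answer: 2.6000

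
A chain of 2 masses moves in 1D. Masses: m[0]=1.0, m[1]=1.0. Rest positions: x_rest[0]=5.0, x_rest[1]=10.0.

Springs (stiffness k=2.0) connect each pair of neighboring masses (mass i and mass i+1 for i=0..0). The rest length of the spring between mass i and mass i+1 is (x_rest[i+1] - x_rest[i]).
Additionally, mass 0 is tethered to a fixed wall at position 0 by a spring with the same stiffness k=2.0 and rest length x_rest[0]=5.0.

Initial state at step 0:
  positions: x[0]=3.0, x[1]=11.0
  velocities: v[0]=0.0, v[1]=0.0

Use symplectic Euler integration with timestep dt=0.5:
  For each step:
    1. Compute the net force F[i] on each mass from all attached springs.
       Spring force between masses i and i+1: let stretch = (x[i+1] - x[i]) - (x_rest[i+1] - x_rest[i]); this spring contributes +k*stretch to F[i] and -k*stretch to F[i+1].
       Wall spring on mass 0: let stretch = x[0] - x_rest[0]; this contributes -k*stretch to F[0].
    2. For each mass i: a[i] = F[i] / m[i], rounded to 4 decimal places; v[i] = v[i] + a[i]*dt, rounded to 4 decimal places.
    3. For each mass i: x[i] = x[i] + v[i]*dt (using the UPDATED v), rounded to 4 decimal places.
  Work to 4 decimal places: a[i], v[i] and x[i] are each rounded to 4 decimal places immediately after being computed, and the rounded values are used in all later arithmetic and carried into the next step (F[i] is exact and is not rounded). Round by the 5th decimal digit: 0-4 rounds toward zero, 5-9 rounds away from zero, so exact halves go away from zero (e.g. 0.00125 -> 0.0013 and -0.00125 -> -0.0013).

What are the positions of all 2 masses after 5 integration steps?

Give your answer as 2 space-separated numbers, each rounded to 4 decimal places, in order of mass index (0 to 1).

Answer: 2.9688 11.4375

Derivation:
Step 0: x=[3.0000 11.0000] v=[0.0000 0.0000]
Step 1: x=[5.5000 9.5000] v=[5.0000 -3.0000]
Step 2: x=[7.2500 8.5000] v=[3.5000 -2.0000]
Step 3: x=[6.0000 9.3750] v=[-2.5000 1.7500]
Step 4: x=[3.4375 11.0625] v=[-5.1250 3.3750]
Step 5: x=[2.9688 11.4375] v=[-0.9375 0.7500]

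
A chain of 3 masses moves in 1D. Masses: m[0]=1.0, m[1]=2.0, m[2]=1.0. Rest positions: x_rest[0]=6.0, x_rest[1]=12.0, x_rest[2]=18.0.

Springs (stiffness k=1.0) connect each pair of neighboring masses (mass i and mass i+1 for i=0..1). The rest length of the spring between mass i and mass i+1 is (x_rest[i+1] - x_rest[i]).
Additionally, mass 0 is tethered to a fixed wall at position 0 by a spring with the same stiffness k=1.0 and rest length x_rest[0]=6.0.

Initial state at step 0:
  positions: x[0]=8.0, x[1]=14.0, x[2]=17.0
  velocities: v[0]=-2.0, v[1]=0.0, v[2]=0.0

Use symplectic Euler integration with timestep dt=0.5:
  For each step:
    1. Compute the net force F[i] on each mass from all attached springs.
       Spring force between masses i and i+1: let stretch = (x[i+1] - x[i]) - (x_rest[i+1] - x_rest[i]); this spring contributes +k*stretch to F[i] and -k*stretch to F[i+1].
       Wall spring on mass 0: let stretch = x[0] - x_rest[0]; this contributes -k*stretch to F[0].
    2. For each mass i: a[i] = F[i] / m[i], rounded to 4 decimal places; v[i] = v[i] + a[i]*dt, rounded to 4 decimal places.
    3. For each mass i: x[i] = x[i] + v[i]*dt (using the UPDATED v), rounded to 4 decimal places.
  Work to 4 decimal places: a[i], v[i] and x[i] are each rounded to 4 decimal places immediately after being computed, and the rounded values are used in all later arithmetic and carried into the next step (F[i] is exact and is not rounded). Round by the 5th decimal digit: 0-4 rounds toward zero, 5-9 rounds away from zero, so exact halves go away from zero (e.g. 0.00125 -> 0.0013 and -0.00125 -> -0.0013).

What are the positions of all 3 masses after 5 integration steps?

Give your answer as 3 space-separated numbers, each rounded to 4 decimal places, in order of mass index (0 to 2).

Answer: 5.0692 10.6056 20.5003

Derivation:
Step 0: x=[8.0000 14.0000 17.0000] v=[-2.0000 0.0000 0.0000]
Step 1: x=[6.5000 13.6250 17.7500] v=[-3.0000 -0.7500 1.5000]
Step 2: x=[5.1563 12.8750 18.9688] v=[-2.6875 -1.5000 2.4375]
Step 3: x=[4.4532 11.9219 20.1641] v=[-1.4063 -1.9063 2.3906]
Step 4: x=[4.5040 11.0655 20.7989] v=[0.1015 -1.7129 1.2695]
Step 5: x=[5.0692 10.6056 20.5003] v=[1.1303 -0.9199 -0.5972]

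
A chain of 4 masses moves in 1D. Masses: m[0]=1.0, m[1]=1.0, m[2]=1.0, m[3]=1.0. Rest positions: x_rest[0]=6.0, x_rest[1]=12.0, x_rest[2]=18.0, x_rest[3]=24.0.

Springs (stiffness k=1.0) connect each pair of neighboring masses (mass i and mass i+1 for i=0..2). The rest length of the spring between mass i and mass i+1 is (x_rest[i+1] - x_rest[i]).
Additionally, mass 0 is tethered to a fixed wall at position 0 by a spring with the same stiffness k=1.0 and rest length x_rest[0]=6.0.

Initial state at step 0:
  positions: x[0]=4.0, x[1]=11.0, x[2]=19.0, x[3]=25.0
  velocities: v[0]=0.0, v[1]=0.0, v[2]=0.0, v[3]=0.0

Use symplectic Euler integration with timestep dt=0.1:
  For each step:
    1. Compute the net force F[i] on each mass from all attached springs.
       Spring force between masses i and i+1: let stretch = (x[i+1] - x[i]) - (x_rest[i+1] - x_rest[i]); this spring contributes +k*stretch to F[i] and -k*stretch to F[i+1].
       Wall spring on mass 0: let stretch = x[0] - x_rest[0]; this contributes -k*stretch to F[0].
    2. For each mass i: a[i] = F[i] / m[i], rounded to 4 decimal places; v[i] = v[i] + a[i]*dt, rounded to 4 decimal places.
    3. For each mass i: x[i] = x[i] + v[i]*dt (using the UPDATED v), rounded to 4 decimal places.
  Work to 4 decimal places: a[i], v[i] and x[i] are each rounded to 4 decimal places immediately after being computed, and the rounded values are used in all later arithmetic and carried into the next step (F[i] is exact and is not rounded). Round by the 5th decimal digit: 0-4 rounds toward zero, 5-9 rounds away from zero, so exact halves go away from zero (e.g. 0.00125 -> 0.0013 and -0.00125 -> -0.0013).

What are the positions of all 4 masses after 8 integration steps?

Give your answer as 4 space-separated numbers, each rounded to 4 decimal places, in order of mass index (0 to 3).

Answer: 4.9791 11.3399 18.3791 24.9611

Derivation:
Step 0: x=[4.0000 11.0000 19.0000 25.0000] v=[0.0000 0.0000 0.0000 0.0000]
Step 1: x=[4.0300 11.0100 18.9800 25.0000] v=[0.3000 0.1000 -0.2000 0.0000]
Step 2: x=[4.0895 11.0299 18.9405 24.9998] v=[0.5950 0.1990 -0.3950 -0.0020]
Step 3: x=[4.1775 11.0595 18.8825 24.9990] v=[0.8801 0.2960 -0.5801 -0.0079]
Step 4: x=[4.2926 11.0985 18.8074 24.9970] v=[1.1506 0.3901 -0.7508 -0.0196]
Step 5: x=[4.4328 11.1465 18.7171 24.9931] v=[1.4019 0.4804 -0.9027 -0.0386]
Step 6: x=[4.5958 11.2031 18.6139 24.9865] v=[1.6300 0.5661 -1.0322 -0.0662]
Step 7: x=[4.7789 11.2678 18.5003 24.9762] v=[1.8312 0.6465 -1.1360 -0.1035]
Step 8: x=[4.9791 11.3399 18.3791 24.9611] v=[2.0022 0.7209 -1.2117 -0.1511]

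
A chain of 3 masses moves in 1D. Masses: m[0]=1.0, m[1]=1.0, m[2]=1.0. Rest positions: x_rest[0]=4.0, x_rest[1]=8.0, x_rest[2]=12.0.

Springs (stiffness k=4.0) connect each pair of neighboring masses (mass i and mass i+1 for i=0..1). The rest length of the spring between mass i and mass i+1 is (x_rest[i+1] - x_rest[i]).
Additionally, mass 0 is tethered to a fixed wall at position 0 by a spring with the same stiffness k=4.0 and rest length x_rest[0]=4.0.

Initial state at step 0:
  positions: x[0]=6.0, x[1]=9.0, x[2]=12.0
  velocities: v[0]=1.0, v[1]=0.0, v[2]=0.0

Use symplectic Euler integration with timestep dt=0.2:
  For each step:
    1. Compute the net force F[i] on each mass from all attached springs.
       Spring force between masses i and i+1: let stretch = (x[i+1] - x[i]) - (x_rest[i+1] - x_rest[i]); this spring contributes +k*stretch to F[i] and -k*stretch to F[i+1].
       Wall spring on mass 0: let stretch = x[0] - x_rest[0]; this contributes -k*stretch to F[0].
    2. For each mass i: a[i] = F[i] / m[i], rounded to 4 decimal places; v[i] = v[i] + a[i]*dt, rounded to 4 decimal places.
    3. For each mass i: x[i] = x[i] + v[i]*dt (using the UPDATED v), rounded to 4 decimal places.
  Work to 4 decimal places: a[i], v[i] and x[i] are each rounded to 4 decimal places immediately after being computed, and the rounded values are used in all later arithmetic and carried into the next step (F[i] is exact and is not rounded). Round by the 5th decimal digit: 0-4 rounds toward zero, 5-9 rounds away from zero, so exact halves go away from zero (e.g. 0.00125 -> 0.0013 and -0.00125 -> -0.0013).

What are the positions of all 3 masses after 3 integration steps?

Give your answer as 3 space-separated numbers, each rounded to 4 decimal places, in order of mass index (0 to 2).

Step 0: x=[6.0000 9.0000 12.0000] v=[1.0000 0.0000 0.0000]
Step 1: x=[5.7200 9.0000 12.1600] v=[-1.4000 0.0000 0.8000]
Step 2: x=[5.0496 8.9808 12.4544] v=[-3.3520 -0.0960 1.4720]
Step 3: x=[4.2003 8.8884 12.8330] v=[-4.2467 -0.4621 1.8931]

Answer: 4.2003 8.8884 12.8330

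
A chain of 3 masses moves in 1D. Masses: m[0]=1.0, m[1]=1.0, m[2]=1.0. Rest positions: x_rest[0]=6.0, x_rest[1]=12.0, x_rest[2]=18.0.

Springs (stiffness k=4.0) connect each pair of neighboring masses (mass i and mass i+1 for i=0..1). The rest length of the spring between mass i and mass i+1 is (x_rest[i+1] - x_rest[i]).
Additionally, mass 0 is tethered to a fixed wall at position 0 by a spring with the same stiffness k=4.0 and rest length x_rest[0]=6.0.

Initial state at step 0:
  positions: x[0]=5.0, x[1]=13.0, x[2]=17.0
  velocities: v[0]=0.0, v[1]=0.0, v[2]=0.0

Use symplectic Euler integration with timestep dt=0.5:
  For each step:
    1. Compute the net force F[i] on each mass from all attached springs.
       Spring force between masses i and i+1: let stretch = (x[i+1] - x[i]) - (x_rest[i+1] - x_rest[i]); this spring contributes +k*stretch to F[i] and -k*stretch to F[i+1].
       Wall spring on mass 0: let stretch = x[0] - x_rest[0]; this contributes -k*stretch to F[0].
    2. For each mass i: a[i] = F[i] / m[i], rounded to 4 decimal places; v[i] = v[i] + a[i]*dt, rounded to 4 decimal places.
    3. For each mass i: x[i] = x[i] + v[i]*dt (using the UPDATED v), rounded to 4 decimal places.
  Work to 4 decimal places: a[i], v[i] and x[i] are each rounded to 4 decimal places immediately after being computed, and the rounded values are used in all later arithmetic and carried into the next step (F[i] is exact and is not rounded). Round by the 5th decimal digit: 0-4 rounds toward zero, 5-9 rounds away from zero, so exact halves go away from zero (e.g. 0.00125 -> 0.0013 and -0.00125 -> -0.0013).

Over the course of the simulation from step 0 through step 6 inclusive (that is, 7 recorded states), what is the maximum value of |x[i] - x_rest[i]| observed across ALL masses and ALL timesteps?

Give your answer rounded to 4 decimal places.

Step 0: x=[5.0000 13.0000 17.0000] v=[0.0000 0.0000 0.0000]
Step 1: x=[8.0000 9.0000 19.0000] v=[6.0000 -8.0000 4.0000]
Step 2: x=[4.0000 14.0000 17.0000] v=[-8.0000 10.0000 -4.0000]
Step 3: x=[6.0000 12.0000 18.0000] v=[4.0000 -4.0000 2.0000]
Step 4: x=[8.0000 10.0000 19.0000] v=[4.0000 -4.0000 2.0000]
Step 5: x=[4.0000 15.0000 17.0000] v=[-8.0000 10.0000 -4.0000]
Step 6: x=[7.0000 11.0000 19.0000] v=[6.0000 -8.0000 4.0000]
Max displacement = 3.0000

Answer: 3.0000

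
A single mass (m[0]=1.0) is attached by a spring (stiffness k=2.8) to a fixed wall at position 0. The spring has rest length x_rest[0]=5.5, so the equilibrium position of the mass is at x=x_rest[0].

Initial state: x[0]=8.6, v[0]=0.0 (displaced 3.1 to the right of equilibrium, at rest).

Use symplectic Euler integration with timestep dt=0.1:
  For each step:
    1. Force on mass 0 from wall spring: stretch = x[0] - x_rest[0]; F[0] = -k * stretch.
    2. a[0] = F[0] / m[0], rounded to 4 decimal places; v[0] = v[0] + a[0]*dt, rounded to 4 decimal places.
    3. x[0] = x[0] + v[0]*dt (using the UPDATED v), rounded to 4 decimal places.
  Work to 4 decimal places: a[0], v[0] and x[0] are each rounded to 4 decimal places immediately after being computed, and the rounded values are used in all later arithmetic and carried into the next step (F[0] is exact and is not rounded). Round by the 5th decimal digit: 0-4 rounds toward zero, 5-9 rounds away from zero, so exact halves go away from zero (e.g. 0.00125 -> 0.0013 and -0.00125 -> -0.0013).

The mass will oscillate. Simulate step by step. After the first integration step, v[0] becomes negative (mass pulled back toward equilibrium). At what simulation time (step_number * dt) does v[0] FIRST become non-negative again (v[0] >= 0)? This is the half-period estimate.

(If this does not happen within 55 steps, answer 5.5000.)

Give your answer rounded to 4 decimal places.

Step 0: x=[8.6000] v=[0.0000]
Step 1: x=[8.5132] v=[-0.8680]
Step 2: x=[8.3420] v=[-1.7117]
Step 3: x=[8.0913] v=[-2.5075]
Step 4: x=[7.7680] v=[-3.2331]
Step 5: x=[7.3812] v=[-3.8681]
Step 6: x=[6.9417] v=[-4.3948]
Step 7: x=[6.4619] v=[-4.7985]
Step 8: x=[5.9551] v=[-5.0678]
Step 9: x=[5.4356] v=[-5.1952]
Step 10: x=[4.9179] v=[-5.1772]
Step 11: x=[4.4165] v=[-5.0142]
Step 12: x=[3.9454] v=[-4.7108]
Step 13: x=[3.5179] v=[-4.2755]
Step 14: x=[3.1459] v=[-3.7205]
Step 15: x=[2.8398] v=[-3.0614]
Step 16: x=[2.6082] v=[-2.3165]
Step 17: x=[2.4575] v=[-1.5068]
Step 18: x=[2.3920] v=[-0.6549]
Step 19: x=[2.4135] v=[0.2153]
First v>=0 after going negative at step 19, time=1.9000

Answer: 1.9000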